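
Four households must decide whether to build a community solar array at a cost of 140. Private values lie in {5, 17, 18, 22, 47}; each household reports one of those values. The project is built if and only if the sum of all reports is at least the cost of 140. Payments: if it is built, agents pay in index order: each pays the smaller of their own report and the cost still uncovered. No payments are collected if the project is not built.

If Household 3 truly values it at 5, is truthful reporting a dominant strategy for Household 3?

Check each profile of the others' reports and compare truth against every alternative report.
Others report (47, 47, 47): truth gives 0, best alternative gives -12.
Others report (5, 5, 5): truth gives 0, best alternative gives 0.
Others report (5, 5, 17): truth gives 0, best alternative gives 0.
Others report (5, 5, 18): truth gives 0, best alternative gives 0.
Others report (5, 5, 22): truth gives 0, best alternative gives 0.
Others report (5, 5, 47): truth gives 0, best alternative gives 0.
(Remaining 119 profiles checked similarly; truth is weakly best in each.)
In every case the truthful report is at least as good as any alternative, so it is a dominant strategy.

Yes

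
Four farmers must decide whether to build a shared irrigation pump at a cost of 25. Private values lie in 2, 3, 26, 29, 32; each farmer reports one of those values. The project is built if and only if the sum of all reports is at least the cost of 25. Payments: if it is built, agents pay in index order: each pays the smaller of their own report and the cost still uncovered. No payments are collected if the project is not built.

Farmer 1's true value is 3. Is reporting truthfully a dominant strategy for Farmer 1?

Consider the case where Farmer 2 reports 2, Farmer 3 reports 2 and Farmer 4 reports 26.
Truthful report 3: project built, pays 3, utility 3 - 3 = 0.
Report 2 instead: project built, pays 2, utility 3 - 2 = 1.
Since 1 > 0, reporting 2 is strictly better here, so truthful reporting is not dominant.

No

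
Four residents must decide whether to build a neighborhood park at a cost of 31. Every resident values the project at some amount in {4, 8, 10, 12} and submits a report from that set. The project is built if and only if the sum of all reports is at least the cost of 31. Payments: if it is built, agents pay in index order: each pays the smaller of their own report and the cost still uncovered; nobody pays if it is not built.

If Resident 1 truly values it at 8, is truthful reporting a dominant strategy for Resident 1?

No

Consider the case where Resident 2 reports 4, Resident 3 reports 12 and Resident 4 reports 12.
Truthful report 8: project built, pays 8, utility 8 - 8 = 0.
Report 4 instead: project built, pays 4, utility 8 - 4 = 4.
Since 4 > 0, reporting 4 is strictly better here, so truthful reporting is not dominant.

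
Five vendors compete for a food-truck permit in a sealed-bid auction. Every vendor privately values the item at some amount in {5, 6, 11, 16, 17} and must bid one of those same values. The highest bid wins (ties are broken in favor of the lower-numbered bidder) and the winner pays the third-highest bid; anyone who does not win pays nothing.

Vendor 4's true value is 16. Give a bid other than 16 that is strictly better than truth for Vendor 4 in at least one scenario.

Suppose Vendor 1 bids 5, Vendor 2 bids 5, Vendor 3 bids 5 and Vendor 5 bids 17.
Bid 16: loses, pays 0, utility 0.
Bid 17: wins, pays 5, utility 16 - 5 = 11.
So bidding 17 beats truth here (11 > 0).

17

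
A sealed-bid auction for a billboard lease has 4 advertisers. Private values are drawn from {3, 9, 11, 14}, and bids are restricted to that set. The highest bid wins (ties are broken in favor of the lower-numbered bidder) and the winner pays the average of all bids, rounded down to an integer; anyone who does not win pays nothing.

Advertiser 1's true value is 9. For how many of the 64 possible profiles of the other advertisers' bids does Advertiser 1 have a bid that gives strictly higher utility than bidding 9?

13

Others bid (3, 3, 3): truth gives 5; bid 3 gives 6 > 5. Violating.
Others bid (3, 3, 11): truth gives 0; bid 11 gives 2 > 0. Violating.
Others bid (3, 3, 14): truth gives 0; bid 14 gives 1 > 0. Violating.
Others bid (3, 9, 11): truth gives 0; bid 11 gives 1 > 0. Violating.
Others bid (3, 3, 9): truth gives 3; no alternative beats it.
Others bid (3, 9, 3): truth gives 3; no alternative beats it.
(Checking all 64 profiles: 13 have a profitable deviation, 51 do not.)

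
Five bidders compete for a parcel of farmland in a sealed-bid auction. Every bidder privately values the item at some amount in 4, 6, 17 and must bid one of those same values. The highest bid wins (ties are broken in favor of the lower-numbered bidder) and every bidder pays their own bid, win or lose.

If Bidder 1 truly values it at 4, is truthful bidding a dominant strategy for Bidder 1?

No

Consider the case where Bidder 2 bids 4, Bidder 3 bids 4, Bidder 4 bids 4 and Bidder 5 bids 6.
Truthful bid 4: loses but pays 4, utility -4.
Bid 6 instead: wins, pays 6, utility 4 - 6 = -2.
Since -2 > -4, bidding 6 is strictly better here, so truthful bidding is not dominant.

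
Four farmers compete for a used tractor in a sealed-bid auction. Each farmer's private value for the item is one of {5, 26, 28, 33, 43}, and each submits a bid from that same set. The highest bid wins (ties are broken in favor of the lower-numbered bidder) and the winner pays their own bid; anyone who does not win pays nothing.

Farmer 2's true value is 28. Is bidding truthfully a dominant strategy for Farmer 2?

No

Consider the case where Farmer 1 bids 5, Farmer 3 bids 5 and Farmer 4 bids 5.
Truthful bid 28: wins, pays 28, utility 28 - 28 = 0.
Bid 26 instead: wins, pays 26, utility 28 - 26 = 2.
Since 2 > 0, bidding 26 is strictly better here, so truthful bidding is not dominant.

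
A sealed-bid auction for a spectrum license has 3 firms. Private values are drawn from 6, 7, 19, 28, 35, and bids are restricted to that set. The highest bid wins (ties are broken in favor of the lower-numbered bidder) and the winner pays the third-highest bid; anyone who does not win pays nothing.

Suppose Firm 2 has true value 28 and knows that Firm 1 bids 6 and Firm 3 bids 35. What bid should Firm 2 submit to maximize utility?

Bid 6: loses, pays 0, utility 0.
Bid 7: loses, pays 0, utility 0.
Bid 19: loses, pays 0, utility 0.
Bid 28: loses, pays 0, utility 0.
Bid 35: wins, pays 6, utility 28 - 6 = 22.
The best choice is 35 with utility 22.

35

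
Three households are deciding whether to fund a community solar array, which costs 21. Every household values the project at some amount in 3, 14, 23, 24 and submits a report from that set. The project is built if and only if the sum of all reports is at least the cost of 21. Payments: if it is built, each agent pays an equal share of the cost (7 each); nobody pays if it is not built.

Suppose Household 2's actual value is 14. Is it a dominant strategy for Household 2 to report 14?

Consider the case where Household 1 reports 3 and Household 3 reports 3.
Truthful report 14: project not built, utility 0.
Report 23 instead: project built, pays 7, utility 14 - 7 = 7.
Since 7 > 0, reporting 23 is strictly better here, so truthful reporting is not dominant.

No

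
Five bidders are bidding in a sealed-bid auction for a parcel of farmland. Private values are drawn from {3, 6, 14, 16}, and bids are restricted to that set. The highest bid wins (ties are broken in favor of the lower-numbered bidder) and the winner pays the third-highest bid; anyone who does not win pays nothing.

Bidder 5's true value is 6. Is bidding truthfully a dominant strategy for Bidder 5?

No

Consider the case where Bidder 1 bids 3, Bidder 2 bids 3, Bidder 3 bids 3 and Bidder 4 bids 6.
Truthful bid 6: loses, pays 0, utility 0.
Bid 14 instead: wins, pays 3, utility 6 - 3 = 3.
Since 3 > 0, bidding 14 is strictly better here, so truthful bidding is not dominant.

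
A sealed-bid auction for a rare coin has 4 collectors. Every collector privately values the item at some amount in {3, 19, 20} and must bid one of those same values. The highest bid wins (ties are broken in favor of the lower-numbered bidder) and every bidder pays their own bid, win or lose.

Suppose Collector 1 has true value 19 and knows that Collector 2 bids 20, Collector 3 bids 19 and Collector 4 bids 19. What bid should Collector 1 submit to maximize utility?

20

Bid 3: loses but pays 3, utility -3.
Bid 19: loses but pays 19, utility -19.
Bid 20: wins, pays 20, utility 19 - 20 = -1.
The best choice is 20 with utility -1.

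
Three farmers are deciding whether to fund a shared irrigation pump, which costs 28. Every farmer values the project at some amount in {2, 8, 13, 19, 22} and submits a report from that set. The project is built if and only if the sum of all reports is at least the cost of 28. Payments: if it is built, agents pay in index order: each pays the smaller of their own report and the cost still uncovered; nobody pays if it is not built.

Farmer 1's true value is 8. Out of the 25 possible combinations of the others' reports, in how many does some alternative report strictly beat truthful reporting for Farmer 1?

Others report (8, 19): truth gives 0; report 2 gives 6 > 0. Violating.
Others report (8, 22): truth gives 0; report 2 gives 6 > 0. Violating.
Others report (13, 13): truth gives 0; report 2 gives 6 > 0. Violating.
Others report (13, 19): truth gives 0; report 2 gives 6 > 0. Violating.
Others report (2, 2): truth gives 0; no alternative beats it.
Others report (2, 8): truth gives 0; no alternative beats it.
(Checking all 25 profiles: 13 have a profitable deviation, 12 do not.)

13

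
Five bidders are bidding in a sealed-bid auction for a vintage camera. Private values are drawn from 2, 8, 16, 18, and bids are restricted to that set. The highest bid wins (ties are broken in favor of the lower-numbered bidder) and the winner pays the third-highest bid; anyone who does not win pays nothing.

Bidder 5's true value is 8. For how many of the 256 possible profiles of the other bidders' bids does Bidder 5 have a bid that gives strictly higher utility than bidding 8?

Others bid (2, 2, 2, 8): truth gives 0; bid 16 gives 6 > 0. Violating.
Others bid (2, 2, 2, 16): truth gives 0; bid 18 gives 6 > 0. Violating.
Others bid (2, 2, 8, 2): truth gives 0; bid 16 gives 6 > 0. Violating.
Others bid (2, 2, 16, 2): truth gives 0; bid 18 gives 6 > 0. Violating.
Others bid (2, 2, 2, 2): truth gives 6; no alternative beats it.
Others bid (2, 2, 2, 18): truth gives 0; no alternative beats it.
(Checking all 256 profiles: 8 have a profitable deviation, 248 do not.)

8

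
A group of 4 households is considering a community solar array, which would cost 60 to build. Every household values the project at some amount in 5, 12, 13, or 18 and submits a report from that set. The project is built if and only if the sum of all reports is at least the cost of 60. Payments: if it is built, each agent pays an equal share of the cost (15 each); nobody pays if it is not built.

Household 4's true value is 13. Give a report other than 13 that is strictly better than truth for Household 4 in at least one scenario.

Suppose Household 1 reports 12, Household 2 reports 18 and Household 3 reports 18.
Report 13: project built, pays 15, utility 13 - 15 = -2.
Report 5: project not built, utility 0.
So reporting 5 beats truth here (0 > -2).

5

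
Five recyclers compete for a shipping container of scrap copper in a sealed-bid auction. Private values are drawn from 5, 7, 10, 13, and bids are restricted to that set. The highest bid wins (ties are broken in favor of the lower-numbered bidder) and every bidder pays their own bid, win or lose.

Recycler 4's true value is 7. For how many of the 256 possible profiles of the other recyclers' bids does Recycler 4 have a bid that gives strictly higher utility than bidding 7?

Others bid (5, 5, 5, 10): truth gives -7; bid 10 gives -3 > -7. Violating.
Others bid (5, 5, 5, 13): truth gives -7; bid 5 gives -5 > -7. Violating.
Others bid (5, 5, 7, 5): truth gives -7; bid 10 gives -3 > -7. Violating.
Others bid (5, 5, 7, 7): truth gives -7; bid 10 gives -3 > -7. Violating.
Others bid (5, 5, 5, 5): truth gives 0; no alternative beats it.
Others bid (5, 5, 5, 7): truth gives 0; no alternative beats it.
(Checking all 256 profiles: 254 have a profitable deviation, 2 do not.)

254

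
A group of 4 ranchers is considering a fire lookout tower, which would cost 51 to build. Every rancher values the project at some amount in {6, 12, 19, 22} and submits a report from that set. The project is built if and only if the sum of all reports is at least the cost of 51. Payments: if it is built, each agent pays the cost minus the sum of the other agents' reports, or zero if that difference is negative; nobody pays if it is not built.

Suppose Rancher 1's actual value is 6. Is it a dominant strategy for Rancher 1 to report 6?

Check each profile of the others' reports and compare truth against every alternative report.
Others report (6, 12, 22): truth gives 0, best alternative gives -5.
Others report (6, 22, 12): truth gives 0, best alternative gives -5.
Others report (12, 6, 22): truth gives 0, best alternative gives -5.
Others report (12, 22, 6): truth gives 0, best alternative gives -5.
Others report (22, 6, 12): truth gives 0, best alternative gives -5.
Others report (22, 12, 6): truth gives 0, best alternative gives -5.
(Remaining 58 profiles checked similarly; truth is weakly best in each.)
In every case the truthful report is at least as good as any alternative, so it is a dominant strategy.

Yes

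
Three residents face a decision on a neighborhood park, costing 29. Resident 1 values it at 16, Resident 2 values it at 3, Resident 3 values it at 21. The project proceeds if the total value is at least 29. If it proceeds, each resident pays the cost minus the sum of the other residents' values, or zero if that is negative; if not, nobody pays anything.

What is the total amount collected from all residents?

Total value 40 ≥ cost 29, so it is built.
Resident 1: others sum to 24; max(0, 29 - 24) = 5.
Resident 2: others sum to 37; max(0, 29 - 37) = 0.
Resident 3: others sum to 19; max(0, 29 - 19) = 10.
Total collected = 5 + 0 + 10 = 15.

15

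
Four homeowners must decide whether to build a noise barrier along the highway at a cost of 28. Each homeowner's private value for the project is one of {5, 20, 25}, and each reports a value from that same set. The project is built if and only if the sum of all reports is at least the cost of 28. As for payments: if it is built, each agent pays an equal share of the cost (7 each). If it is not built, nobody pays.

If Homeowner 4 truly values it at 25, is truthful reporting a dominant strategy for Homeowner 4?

Yes

Check each profile of the others' reports and compare truth against every alternative report.
Others report (5, 5, 5): truth gives 18, best alternative gives 18.
Others report (5, 5, 20): truth gives 18, best alternative gives 18.
Others report (5, 5, 25): truth gives 18, best alternative gives 18.
Others report (5, 20, 5): truth gives 18, best alternative gives 18.
Others report (5, 20, 20): truth gives 18, best alternative gives 18.
Others report (5, 20, 25): truth gives 18, best alternative gives 18.
(Remaining 21 profiles checked similarly; truth is weakly best in each.)
In every case the truthful report is at least as good as any alternative, so it is a dominant strategy.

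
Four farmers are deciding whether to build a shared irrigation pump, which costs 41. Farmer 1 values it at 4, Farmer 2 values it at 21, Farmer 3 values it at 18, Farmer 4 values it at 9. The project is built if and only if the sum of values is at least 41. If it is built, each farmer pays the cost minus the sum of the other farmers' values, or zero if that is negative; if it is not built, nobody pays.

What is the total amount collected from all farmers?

17

Total value 52 ≥ cost 41, so it is built.
Farmer 1: others sum to 48; max(0, 41 - 48) = 0.
Farmer 2: others sum to 31; max(0, 41 - 31) = 10.
Farmer 3: others sum to 34; max(0, 41 - 34) = 7.
Farmer 4: others sum to 43; max(0, 41 - 43) = 0.
Total collected = 0 + 10 + 7 + 0 = 17.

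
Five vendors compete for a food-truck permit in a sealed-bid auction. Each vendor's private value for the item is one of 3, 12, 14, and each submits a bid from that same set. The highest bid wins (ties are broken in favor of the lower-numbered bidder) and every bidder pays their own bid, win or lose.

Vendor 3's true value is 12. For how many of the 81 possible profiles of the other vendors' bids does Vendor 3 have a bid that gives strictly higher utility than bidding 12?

77

Others bid (3, 3, 3, 14): truth gives -12; bid 14 gives -2 > -12. Violating.
Others bid (3, 3, 12, 14): truth gives -12; bid 14 gives -2 > -12. Violating.
Others bid (3, 3, 14, 3): truth gives -12; bid 14 gives -2 > -12. Violating.
Others bid (3, 3, 14, 12): truth gives -12; bid 14 gives -2 > -12. Violating.
Others bid (3, 3, 3, 3): truth gives 0; no alternative beats it.
Others bid (3, 3, 3, 12): truth gives 0; no alternative beats it.
(Checking all 81 profiles: 77 have a profitable deviation, 4 do not.)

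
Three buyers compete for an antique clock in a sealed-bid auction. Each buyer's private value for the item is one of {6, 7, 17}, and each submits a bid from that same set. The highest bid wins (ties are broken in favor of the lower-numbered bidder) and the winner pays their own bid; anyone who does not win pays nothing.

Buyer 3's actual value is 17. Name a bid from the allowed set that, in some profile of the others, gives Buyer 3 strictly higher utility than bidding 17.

7

Suppose Buyer 1 bids 6 and Buyer 2 bids 6.
Bid 17: wins, pays 17, utility 17 - 17 = 0.
Bid 7: wins, pays 7, utility 17 - 7 = 10.
So bidding 7 beats truth here (10 > 0).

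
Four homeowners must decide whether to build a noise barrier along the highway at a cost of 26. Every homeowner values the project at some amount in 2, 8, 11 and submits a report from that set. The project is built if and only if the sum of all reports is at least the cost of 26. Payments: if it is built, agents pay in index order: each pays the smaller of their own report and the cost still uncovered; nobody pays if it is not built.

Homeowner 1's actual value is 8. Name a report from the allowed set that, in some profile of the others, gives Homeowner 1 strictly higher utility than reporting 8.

Suppose Homeowner 2 reports 2, Homeowner 3 reports 11 and Homeowner 4 reports 11.
Report 8: project built, pays 8, utility 8 - 8 = 0.
Report 2: project built, pays 2, utility 8 - 2 = 6.
So reporting 2 beats truth here (6 > 0).

2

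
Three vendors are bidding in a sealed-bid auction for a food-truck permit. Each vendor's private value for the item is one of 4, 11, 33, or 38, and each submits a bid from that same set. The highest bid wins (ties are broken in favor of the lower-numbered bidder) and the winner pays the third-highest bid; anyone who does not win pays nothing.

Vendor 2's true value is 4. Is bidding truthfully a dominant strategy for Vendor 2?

Check each profile of the others' bids and compare truth against every alternative bid.
Others bid (4, 4): truth gives 0, best alternative gives 0.
Others bid (4, 11): truth gives 0, best alternative gives 0.
Others bid (4, 33): truth gives 0, best alternative gives 0.
Others bid (4, 38): truth gives 0, best alternative gives 0.
Others bid (11, 4): truth gives 0, best alternative gives 0.
Others bid (11, 11): truth gives 0, best alternative gives 0.
(Remaining 10 profiles checked similarly; truth is weakly best in each.)
In every case the truthful bid is at least as good as any alternative, so it is a dominant strategy.

Yes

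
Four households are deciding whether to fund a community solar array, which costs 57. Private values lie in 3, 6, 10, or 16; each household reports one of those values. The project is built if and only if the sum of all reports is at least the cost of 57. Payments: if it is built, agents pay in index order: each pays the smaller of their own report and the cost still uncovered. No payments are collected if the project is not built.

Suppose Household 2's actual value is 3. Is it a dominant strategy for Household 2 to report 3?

Check each profile of the others' reports and compare truth against every alternative report.
Others report (3, 3, 3): truth gives 0, best alternative gives 0.
Others report (3, 3, 6): truth gives 0, best alternative gives 0.
Others report (3, 3, 10): truth gives 0, best alternative gives 0.
Others report (3, 3, 16): truth gives 0, best alternative gives 0.
Others report (3, 6, 3): truth gives 0, best alternative gives 0.
Others report (3, 6, 6): truth gives 0, best alternative gives 0.
(Remaining 58 profiles checked similarly; truth is weakly best in each.)
In every case the truthful report is at least as good as any alternative, so it is a dominant strategy.

Yes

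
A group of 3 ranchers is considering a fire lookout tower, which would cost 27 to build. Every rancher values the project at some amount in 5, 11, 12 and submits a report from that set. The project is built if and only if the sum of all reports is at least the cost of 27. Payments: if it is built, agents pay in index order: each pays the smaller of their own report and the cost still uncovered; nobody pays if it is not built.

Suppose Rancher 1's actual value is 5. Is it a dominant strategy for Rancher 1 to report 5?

Yes

Check each profile of the others' reports and compare truth against every alternative report.
Others report (5, 11): truth gives 0, best alternative gives -6.
Others report (5, 12): truth gives 0, best alternative gives -6.
Others report (11, 5): truth gives 0, best alternative gives -6.
Others report (11, 11): truth gives 0, best alternative gives -6.
Others report (11, 12): truth gives 0, best alternative gives -6.
Others report (12, 5): truth gives 0, best alternative gives -6.
(Remaining 3 profiles checked similarly; truth is weakly best in each.)
In every case the truthful report is at least as good as any alternative, so it is a dominant strategy.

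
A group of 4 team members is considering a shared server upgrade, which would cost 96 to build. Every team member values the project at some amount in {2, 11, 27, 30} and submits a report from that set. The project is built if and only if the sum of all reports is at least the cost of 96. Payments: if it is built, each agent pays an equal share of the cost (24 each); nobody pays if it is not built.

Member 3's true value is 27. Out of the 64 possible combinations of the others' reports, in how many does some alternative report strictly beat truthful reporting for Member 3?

Others report (11, 27, 30): truth gives 0; report 30 gives 3 > 0. Violating.
Others report (11, 30, 27): truth gives 0; report 30 gives 3 > 0. Violating.
Others report (27, 11, 30): truth gives 0; report 30 gives 3 > 0. Violating.
Others report (27, 30, 11): truth gives 0; report 30 gives 3 > 0. Violating.
Others report (2, 2, 2): truth gives 0; no alternative beats it.
Others report (2, 2, 11): truth gives 0; no alternative beats it.
(Checking all 64 profiles: 6 have a profitable deviation, 58 do not.)

6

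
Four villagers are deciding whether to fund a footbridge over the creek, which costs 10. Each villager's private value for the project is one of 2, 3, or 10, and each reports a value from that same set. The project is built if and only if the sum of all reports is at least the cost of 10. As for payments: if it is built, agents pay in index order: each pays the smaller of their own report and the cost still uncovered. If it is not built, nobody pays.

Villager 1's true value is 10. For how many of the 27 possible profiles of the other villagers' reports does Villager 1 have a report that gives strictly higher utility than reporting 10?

Others report (2, 2, 3): truth gives 0; report 3 gives 7 > 0. Violating.
Others report (2, 2, 10): truth gives 0; report 2 gives 8 > 0. Violating.
Others report (2, 3, 2): truth gives 0; report 3 gives 7 > 0. Violating.
Others report (2, 3, 3): truth gives 0; report 2 gives 8 > 0. Violating.
Others report (2, 2, 2): truth gives 0; no alternative beats it.
(Checking all 27 profiles: 26 have a profitable deviation, 1 does not.)

26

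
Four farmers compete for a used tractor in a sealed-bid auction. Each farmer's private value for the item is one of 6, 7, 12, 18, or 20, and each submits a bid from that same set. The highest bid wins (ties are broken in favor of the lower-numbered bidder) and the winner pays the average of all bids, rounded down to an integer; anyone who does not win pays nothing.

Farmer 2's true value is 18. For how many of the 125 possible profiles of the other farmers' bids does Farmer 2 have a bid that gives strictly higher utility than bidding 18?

65

Others bid (6, 6, 6): truth gives 9; bid 7 gives 12 > 9. Violating.
Others bid (6, 6, 7): truth gives 9; bid 7 gives 12 > 9. Violating.
Others bid (6, 6, 12): truth gives 8; bid 12 gives 9 > 8. Violating.
Others bid (6, 6, 20): truth gives 0; bid 20 gives 5 > 0. Violating.
Others bid (6, 6, 18): truth gives 6; no alternative beats it.
Others bid (6, 7, 18): truth gives 6; no alternative beats it.
(Checking all 125 profiles: 65 have a profitable deviation, 60 do not.)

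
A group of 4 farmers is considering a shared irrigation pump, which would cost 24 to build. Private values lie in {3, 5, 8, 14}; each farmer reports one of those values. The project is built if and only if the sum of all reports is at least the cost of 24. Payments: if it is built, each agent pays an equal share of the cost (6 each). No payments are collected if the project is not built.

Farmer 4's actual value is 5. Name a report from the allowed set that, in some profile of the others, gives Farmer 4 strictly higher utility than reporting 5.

3

Suppose Farmer 1 reports 3, Farmer 2 reports 3 and Farmer 3 reports 14.
Report 5: project built, pays 6, utility 5 - 6 = -1.
Report 3: project not built, utility 0.
So reporting 3 beats truth here (0 > -1).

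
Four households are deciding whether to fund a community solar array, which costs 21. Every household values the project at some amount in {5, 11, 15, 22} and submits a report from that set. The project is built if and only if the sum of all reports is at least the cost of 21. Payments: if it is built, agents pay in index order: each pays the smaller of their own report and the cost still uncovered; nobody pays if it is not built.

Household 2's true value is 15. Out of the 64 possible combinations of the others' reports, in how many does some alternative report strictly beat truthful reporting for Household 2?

Others report (5, 5, 5): truth gives 0; report 11 gives 4 > 0. Violating.
Others report (5, 5, 11): truth gives 0; report 5 gives 10 > 0. Violating.
Others report (5, 5, 15): truth gives 0; report 5 gives 10 > 0. Violating.
Others report (5, 5, 22): truth gives 0; report 5 gives 10 > 0. Violating.
Others report (22, 5, 5): truth gives 15; no alternative beats it.
Others report (22, 5, 11): truth gives 15; no alternative beats it.
(Checking all 64 profiles: 48 have a profitable deviation, 16 do not.)

48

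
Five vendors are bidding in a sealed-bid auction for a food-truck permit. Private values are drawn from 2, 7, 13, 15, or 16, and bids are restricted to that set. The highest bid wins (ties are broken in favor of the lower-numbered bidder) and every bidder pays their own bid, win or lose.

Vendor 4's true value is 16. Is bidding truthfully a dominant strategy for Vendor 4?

Consider the case where Vendor 1 bids 2, Vendor 2 bids 2, Vendor 3 bids 2 and Vendor 5 bids 2.
Truthful bid 16: wins, pays 16, utility 16 - 16 = 0.
Bid 7 instead: wins, pays 7, utility 16 - 7 = 9.
Since 9 > 0, bidding 7 is strictly better here, so truthful bidding is not dominant.

No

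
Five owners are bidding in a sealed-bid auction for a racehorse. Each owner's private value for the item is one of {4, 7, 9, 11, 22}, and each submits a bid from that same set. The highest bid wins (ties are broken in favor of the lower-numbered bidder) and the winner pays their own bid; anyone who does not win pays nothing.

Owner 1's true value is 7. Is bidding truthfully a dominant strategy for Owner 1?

No

Consider the case where Owner 2 bids 4, Owner 3 bids 4, Owner 4 bids 4 and Owner 5 bids 4.
Truthful bid 7: wins, pays 7, utility 7 - 7 = 0.
Bid 4 instead: wins, pays 4, utility 7 - 4 = 3.
Since 3 > 0, bidding 4 is strictly better here, so truthful bidding is not dominant.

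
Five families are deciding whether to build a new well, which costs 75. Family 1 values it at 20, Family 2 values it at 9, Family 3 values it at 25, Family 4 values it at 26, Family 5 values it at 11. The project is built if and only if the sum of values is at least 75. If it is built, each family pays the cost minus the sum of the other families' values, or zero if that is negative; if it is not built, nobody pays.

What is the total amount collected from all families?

23

Total value 91 ≥ cost 75, so it is built.
Family 1: others sum to 71; max(0, 75 - 71) = 4.
Family 2: others sum to 82; max(0, 75 - 82) = 0.
Family 3: others sum to 66; max(0, 75 - 66) = 9.
Family 4: others sum to 65; max(0, 75 - 65) = 10.
Family 5: others sum to 80; max(0, 75 - 80) = 0.
Total collected = 4 + 0 + 9 + 10 + 0 = 23.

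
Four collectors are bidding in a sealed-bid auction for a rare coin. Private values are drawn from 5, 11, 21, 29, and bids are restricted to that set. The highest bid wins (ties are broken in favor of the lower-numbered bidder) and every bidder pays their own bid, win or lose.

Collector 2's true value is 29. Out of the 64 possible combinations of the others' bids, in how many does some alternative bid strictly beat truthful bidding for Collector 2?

34

Others bid (5, 5, 5): truth gives 0; bid 11 gives 18 > 0. Violating.
Others bid (5, 5, 11): truth gives 0; bid 11 gives 18 > 0. Violating.
Others bid (5, 5, 21): truth gives 0; bid 21 gives 8 > 0. Violating.
Others bid (5, 11, 5): truth gives 0; bid 11 gives 18 > 0. Violating.
Others bid (5, 5, 29): truth gives 0; no alternative beats it.
Others bid (5, 11, 29): truth gives 0; no alternative beats it.
(Checking all 64 profiles: 34 have a profitable deviation, 30 do not.)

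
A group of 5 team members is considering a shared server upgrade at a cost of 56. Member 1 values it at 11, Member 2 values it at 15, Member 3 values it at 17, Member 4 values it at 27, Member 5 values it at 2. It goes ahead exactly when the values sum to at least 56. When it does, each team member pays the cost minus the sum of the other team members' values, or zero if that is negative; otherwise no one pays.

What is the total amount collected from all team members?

Total value 72 ≥ cost 56, so it is built.
Member 1: others sum to 61; max(0, 56 - 61) = 0.
Member 2: others sum to 57; max(0, 56 - 57) = 0.
Member 3: others sum to 55; max(0, 56 - 55) = 1.
Member 4: others sum to 45; max(0, 56 - 45) = 11.
Member 5: others sum to 70; max(0, 56 - 70) = 0.
Total collected = 0 + 0 + 1 + 11 + 0 = 12.

12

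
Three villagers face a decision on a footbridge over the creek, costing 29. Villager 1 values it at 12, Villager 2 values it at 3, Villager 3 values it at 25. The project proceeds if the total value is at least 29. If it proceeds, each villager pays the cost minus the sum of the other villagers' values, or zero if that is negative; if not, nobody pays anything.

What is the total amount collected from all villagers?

15

Total value 40 ≥ cost 29, so it is built.
Villager 1: others sum to 28; max(0, 29 - 28) = 1.
Villager 2: others sum to 37; max(0, 29 - 37) = 0.
Villager 3: others sum to 15; max(0, 29 - 15) = 14.
Total collected = 1 + 0 + 14 = 15.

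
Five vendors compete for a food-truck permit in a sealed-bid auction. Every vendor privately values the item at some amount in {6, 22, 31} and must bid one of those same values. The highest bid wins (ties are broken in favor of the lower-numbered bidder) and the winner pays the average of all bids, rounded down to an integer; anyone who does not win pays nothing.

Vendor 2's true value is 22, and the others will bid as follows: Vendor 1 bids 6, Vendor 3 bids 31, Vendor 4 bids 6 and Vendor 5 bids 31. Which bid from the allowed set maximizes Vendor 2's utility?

31

Bid 6: loses, pays 0, utility 0.
Bid 22: loses, pays 0, utility 0.
Bid 31: wins, pays 21, utility 22 - 21 = 1.
The best choice is 31 with utility 1.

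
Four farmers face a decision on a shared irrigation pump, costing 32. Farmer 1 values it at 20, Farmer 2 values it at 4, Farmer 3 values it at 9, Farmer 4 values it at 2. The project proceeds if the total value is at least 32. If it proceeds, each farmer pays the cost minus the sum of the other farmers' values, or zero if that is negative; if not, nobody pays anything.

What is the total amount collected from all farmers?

24

Total value 35 ≥ cost 32, so it is built.
Farmer 1: others sum to 15; max(0, 32 - 15) = 17.
Farmer 2: others sum to 31; max(0, 32 - 31) = 1.
Farmer 3: others sum to 26; max(0, 32 - 26) = 6.
Farmer 4: others sum to 33; max(0, 32 - 33) = 0.
Total collected = 17 + 1 + 6 + 0 = 24.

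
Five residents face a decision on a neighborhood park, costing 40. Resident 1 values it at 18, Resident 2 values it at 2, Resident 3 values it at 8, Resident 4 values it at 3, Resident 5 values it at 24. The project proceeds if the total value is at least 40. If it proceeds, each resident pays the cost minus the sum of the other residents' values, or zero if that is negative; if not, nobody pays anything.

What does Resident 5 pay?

Total value 55 ≥ cost 40, so the project is built.
The other residents' values sum to 31.
Cost minus that sum is 40 - 31 = 9.

9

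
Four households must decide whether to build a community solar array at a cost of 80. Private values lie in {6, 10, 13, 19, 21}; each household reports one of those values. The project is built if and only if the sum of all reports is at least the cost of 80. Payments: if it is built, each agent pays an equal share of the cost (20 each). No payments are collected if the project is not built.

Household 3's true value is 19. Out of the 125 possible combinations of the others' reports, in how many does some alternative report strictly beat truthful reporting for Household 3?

Others report (19, 21, 21): truth gives -1; report 6 gives 0 > -1. Violating.
Others report (21, 19, 21): truth gives -1; report 6 gives 0 > -1. Violating.
Others report (21, 21, 19): truth gives -1; report 6 gives 0 > -1. Violating.
Others report (21, 21, 21): truth gives -1; report 6 gives 0 > -1. Violating.
Others report (6, 6, 6): truth gives 0; no alternative beats it.
Others report (6, 6, 10): truth gives 0; no alternative beats it.
(Checking all 125 profiles: 4 have a profitable deviation, 121 do not.)

4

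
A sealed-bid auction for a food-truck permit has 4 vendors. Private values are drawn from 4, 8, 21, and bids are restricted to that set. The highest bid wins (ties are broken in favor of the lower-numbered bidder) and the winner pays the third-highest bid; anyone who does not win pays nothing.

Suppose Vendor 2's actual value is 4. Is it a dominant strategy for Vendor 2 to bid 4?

Yes

Check each profile of the others' bids and compare truth against every alternative bid.
Others bid (4, 8, 8): truth gives 0, best alternative gives -4.
Others bid (4, 4, 4): truth gives 0, best alternative gives 0.
Others bid (4, 4, 8): truth gives 0, best alternative gives 0.
Others bid (4, 4, 21): truth gives 0, best alternative gives 0.
Others bid (4, 8, 4): truth gives 0, best alternative gives 0.
Others bid (4, 8, 21): truth gives 0, best alternative gives 0.
(Remaining 21 profiles checked similarly; truth is weakly best in each.)
In every case the truthful bid is at least as good as any alternative, so it is a dominant strategy.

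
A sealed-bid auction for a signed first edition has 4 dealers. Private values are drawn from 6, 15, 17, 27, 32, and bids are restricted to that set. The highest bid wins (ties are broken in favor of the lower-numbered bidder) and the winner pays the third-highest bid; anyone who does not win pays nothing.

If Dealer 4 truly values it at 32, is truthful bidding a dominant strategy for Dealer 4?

Check each profile of the others' bids and compare truth against every alternative bid.
Others bid (6, 6, 27): truth gives 26, best alternative gives 0.
Others bid (6, 27, 6): truth gives 26, best alternative gives 0.
Others bid (27, 6, 6): truth gives 26, best alternative gives 0.
Others bid (6, 15, 27): truth gives 17, best alternative gives 0.
Others bid (6, 27, 15): truth gives 17, best alternative gives 0.
Others bid (15, 6, 27): truth gives 17, best alternative gives 0.
(Remaining 119 profiles checked similarly; truth is weakly best in each.)
In every case the truthful bid is at least as good as any alternative, so it is a dominant strategy.

Yes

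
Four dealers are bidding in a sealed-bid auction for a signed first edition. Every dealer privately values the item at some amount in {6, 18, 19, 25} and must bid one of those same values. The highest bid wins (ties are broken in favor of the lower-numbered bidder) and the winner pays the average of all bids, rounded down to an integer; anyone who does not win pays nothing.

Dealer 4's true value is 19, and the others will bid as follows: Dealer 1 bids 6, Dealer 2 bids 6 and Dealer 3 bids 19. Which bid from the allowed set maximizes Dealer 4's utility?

Bid 6: loses, pays 0, utility 0.
Bid 18: loses, pays 0, utility 0.
Bid 19: loses, pays 0, utility 0.
Bid 25: wins, pays 14, utility 19 - 14 = 5.
The best choice is 25 with utility 5.

25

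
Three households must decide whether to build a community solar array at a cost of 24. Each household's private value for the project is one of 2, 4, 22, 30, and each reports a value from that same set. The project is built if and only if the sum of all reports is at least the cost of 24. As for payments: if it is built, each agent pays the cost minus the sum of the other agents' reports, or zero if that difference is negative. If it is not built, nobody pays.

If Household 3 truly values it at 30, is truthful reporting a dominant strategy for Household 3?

Check each profile of the others' reports and compare truth against every alternative report.
Others report (2, 22): truth gives 30, best alternative gives 30.
Others report (2, 30): truth gives 30, best alternative gives 30.
Others report (4, 22): truth gives 30, best alternative gives 30.
Others report (4, 30): truth gives 30, best alternative gives 30.
Others report (22, 2): truth gives 30, best alternative gives 30.
Others report (22, 4): truth gives 30, best alternative gives 30.
(Remaining 10 profiles checked similarly; truth is weakly best in each.)
In every case the truthful report is at least as good as any alternative, so it is a dominant strategy.

Yes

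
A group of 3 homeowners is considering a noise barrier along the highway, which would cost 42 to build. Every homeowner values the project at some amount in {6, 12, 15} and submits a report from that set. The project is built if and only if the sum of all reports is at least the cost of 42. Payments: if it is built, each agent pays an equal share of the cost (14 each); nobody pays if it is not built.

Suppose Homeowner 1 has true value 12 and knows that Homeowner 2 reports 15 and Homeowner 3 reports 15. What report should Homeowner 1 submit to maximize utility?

6

Report 6: project not built, utility 0.
Report 12: project built, pays 14, utility 12 - 14 = -2.
Report 15: project built, pays 14, utility 12 - 14 = -2.
The best choice is 6 with utility 0.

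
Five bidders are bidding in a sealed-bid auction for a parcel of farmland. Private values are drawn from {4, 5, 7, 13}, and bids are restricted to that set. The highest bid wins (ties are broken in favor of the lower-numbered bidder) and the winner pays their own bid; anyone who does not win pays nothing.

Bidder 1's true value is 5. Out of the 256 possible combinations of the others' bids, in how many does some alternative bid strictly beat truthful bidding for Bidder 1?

Others bid (4, 4, 4, 4): truth gives 0; bid 4 gives 1 > 0. Violating.
Others bid (4, 4, 4, 5): truth gives 0; no alternative beats it.
Others bid (4, 4, 4, 7): truth gives 0; no alternative beats it.
(Checking all 256 profiles: 1 has a profitable deviation, 255 do not.)

1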